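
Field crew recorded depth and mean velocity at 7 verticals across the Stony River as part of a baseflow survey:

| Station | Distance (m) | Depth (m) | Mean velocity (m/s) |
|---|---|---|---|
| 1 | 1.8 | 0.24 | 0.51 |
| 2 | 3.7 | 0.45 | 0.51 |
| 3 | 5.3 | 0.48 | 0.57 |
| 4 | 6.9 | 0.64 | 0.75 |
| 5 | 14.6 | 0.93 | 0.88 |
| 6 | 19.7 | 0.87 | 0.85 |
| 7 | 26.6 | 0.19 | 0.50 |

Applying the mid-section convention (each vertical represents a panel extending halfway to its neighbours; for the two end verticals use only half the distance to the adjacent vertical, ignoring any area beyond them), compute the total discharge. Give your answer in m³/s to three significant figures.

13.2 m³/s

w_1 = (3.7 − 1.8)/2 = 0.95 m; q_1 = 0.51 × 0.24 × 0.95 = 0.1163 m³/s
w_2 = (5.3 − 1.8)/2 = 1.75 m; q_2 = 0.51 × 0.45 × 1.75 = 0.4016 m³/s
w_3 = (6.9 − 3.7)/2 = 1.6 m; q_3 = 0.57 × 0.48 × 1.6 = 0.4378 m³/s
w_4 = (14.6 − 5.3)/2 = 4.65 m; q_4 = 0.75 × 0.64 × 4.65 = 2.232 m³/s
w_5 = (19.7 − 6.9)/2 = 6.4 m; q_5 = 0.88 × 0.93 × 6.4 = 5.238 m³/s
w_6 = (26.6 − 14.6)/2 = 6 m; q_6 = 0.85 × 0.87 × 6 = 4.437 m³/s
w_7 = (26.6 − 19.7)/2 = 3.45 m; q_7 = 0.50 × 0.19 × 3.45 = 0.3278 m³/s
Q = Σ qᵢ = 13.19 m³/s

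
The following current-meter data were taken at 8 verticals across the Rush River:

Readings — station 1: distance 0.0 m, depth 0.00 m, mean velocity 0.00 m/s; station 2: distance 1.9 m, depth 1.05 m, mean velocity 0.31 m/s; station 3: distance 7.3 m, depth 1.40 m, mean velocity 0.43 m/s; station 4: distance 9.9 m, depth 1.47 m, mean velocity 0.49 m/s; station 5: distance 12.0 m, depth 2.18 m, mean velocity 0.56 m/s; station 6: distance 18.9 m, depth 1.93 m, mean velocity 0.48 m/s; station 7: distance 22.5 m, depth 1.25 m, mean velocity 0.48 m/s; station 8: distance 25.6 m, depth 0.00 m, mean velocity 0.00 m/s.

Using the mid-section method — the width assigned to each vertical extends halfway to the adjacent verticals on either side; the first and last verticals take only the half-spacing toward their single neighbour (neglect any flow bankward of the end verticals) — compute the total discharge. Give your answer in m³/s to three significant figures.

17.7 m³/s

w_2 = (7.3 − 0.0)/2 = 3.65 m; q_2 = 0.31 × 1.05 × 3.65 = 1.188 m³/s
w_3 = (9.9 − 1.9)/2 = 4 m; q_3 = 0.43 × 1.40 × 4 = 2.408 m³/s
w_4 = (12.0 − 7.3)/2 = 2.35 m; q_4 = 0.49 × 1.47 × 2.35 = 1.693 m³/s
w_5 = (18.9 − 9.9)/2 = 4.5 m; q_5 = 0.56 × 2.18 × 4.5 = 5.494 m³/s
w_6 = (22.5 − 12.0)/2 = 5.25 m; q_6 = 0.48 × 1.93 × 5.25 = 4.864 m³/s
w_7 = (25.6 − 18.9)/2 = 3.35 m; q_7 = 0.48 × 1.25 × 3.35 = 2.010 m³/s
Stations 1, 8 contribute zero (depth or velocity is 0).
Q = Σ qᵢ = 17.66 m³/s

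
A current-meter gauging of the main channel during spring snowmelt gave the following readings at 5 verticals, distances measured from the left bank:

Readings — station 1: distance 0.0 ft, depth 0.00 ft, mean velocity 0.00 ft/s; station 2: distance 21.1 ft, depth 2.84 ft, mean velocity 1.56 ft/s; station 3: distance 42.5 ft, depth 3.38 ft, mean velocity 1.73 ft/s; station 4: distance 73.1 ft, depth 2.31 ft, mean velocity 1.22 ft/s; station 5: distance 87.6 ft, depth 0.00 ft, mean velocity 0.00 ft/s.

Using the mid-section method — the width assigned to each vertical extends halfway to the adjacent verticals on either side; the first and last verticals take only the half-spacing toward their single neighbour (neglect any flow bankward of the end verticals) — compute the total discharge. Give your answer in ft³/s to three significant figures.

w_2 = (42.5 − 0.0)/2 = 21.25 ft; q_2 = 1.56 × 2.84 × 21.25 = 94.15 ft³/s
w_3 = (73.1 − 21.1)/2 = 26 ft; q_3 = 1.73 × 3.38 × 26 = 152.0 ft³/s
w_4 = (87.6 − 42.5)/2 = 22.55 ft; q_4 = 1.22 × 2.31 × 22.55 = 63.55 ft³/s
Stations 1, 5 contribute zero (depth or velocity is 0).
Q = Σ qᵢ = 309.7 ft³/s

310 ft³/s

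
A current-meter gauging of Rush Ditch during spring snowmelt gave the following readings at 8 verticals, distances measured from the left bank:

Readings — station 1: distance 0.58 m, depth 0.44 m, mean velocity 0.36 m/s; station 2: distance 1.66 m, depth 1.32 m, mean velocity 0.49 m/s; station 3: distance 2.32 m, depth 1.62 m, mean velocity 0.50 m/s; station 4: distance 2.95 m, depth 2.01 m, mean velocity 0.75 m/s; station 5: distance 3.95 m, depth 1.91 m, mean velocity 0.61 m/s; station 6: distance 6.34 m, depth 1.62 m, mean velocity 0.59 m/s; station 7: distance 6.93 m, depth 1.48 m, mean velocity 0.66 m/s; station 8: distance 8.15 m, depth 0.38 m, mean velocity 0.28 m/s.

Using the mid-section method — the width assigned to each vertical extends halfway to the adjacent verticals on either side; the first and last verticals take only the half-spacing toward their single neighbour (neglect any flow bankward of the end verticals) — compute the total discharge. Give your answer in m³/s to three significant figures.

w_1 = (1.66 − 0.58)/2 = 0.54 m; q_1 = 0.36 × 0.44 × 0.54 = 0.08554 m³/s
w_2 = (2.32 − 0.58)/2 = 0.87 m; q_2 = 0.49 × 1.32 × 0.87 = 0.5627 m³/s
w_3 = (2.95 − 1.66)/2 = 0.645 m; q_3 = 0.50 × 1.62 × 0.645 = 0.5225 m³/s
w_4 = (3.95 − 2.32)/2 = 0.815 m; q_4 = 0.75 × 2.01 × 0.815 = 1.229 m³/s
w_5 = (6.34 − 2.95)/2 = 1.695 m; q_5 = 0.61 × 1.91 × 1.695 = 1.975 m³/s
w_6 = (6.93 − 3.95)/2 = 1.49 m; q_6 = 0.59 × 1.62 × 1.49 = 1.424 m³/s
w_7 = (8.15 − 6.34)/2 = 0.905 m; q_7 = 0.66 × 1.48 × 0.905 = 0.8840 m³/s
w_8 = (8.15 − 6.93)/2 = 0.61 m; q_8 = 0.28 × 0.38 × 0.61 = 0.06490 m³/s
Q = Σ qᵢ = 6.747 m³/s

6.75 m³/s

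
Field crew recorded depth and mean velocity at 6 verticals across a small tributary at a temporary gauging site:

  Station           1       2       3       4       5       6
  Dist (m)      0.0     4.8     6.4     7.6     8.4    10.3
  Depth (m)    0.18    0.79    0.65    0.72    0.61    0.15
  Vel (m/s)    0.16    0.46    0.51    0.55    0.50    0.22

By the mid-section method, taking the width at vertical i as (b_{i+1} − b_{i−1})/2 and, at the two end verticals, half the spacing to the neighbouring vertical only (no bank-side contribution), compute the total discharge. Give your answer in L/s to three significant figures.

w_1 = (4.8 − 0.0)/2 = 2.4 m; q_1 = 0.16 × 0.18 × 2.4 = 0.06912 m³/s
w_2 = (6.4 − 0.0)/2 = 3.2 m; q_2 = 0.46 × 0.79 × 3.2 = 1.163 m³/s
w_3 = (7.6 − 4.8)/2 = 1.4 m; q_3 = 0.51 × 0.65 × 1.4 = 0.4641 m³/s
w_4 = (8.4 − 6.4)/2 = 1 m; q_4 = 0.55 × 0.72 × 1 = 0.3960 m³/s
w_5 = (10.3 − 7.6)/2 = 1.35 m; q_5 = 0.50 × 0.61 × 1.35 = 0.4118 m³/s
w_6 = (10.3 − 8.4)/2 = 0.95 m; q_6 = 0.22 × 0.15 × 0.95 = 0.03135 m³/s
Q = Σ qᵢ = 2.535 m³/s
= 2.535 × 1000 = 2535 L/s

2540 L/s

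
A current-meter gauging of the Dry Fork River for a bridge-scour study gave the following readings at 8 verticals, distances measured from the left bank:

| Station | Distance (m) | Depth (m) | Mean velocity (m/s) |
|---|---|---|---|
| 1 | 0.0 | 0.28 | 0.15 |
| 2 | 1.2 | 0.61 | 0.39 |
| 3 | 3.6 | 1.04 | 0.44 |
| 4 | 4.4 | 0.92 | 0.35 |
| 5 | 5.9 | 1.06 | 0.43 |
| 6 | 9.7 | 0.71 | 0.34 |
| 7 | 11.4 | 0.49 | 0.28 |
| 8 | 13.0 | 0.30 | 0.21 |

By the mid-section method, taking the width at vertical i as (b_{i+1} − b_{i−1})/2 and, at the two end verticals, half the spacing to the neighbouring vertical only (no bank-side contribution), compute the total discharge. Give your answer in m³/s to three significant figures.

3.70 m³/s

w_1 = (1.2 − 0.0)/2 = 0.6 m; q_1 = 0.15 × 0.28 × 0.6 = 0.02520 m³/s
w_2 = (3.6 − 0.0)/2 = 1.8 m; q_2 = 0.39 × 0.61 × 1.8 = 0.4282 m³/s
w_3 = (4.4 − 1.2)/2 = 1.6 m; q_3 = 0.44 × 1.04 × 1.6 = 0.7322 m³/s
w_4 = (5.9 − 3.6)/2 = 1.15 m; q_4 = 0.35 × 0.92 × 1.15 = 0.3703 m³/s
w_5 = (9.7 − 4.4)/2 = 2.65 m; q_5 = 0.43 × 1.06 × 2.65 = 1.208 m³/s
w_6 = (11.4 − 5.9)/2 = 2.75 m; q_6 = 0.34 × 0.71 × 2.75 = 0.6639 m³/s
w_7 = (13.0 − 9.7)/2 = 1.65 m; q_7 = 0.28 × 0.49 × 1.65 = 0.2264 m³/s
w_8 = (13.0 − 11.4)/2 = 0.8 m; q_8 = 0.21 × 0.30 × 0.8 = 0.05040 m³/s
Q = Σ qᵢ = 3.704 m³/s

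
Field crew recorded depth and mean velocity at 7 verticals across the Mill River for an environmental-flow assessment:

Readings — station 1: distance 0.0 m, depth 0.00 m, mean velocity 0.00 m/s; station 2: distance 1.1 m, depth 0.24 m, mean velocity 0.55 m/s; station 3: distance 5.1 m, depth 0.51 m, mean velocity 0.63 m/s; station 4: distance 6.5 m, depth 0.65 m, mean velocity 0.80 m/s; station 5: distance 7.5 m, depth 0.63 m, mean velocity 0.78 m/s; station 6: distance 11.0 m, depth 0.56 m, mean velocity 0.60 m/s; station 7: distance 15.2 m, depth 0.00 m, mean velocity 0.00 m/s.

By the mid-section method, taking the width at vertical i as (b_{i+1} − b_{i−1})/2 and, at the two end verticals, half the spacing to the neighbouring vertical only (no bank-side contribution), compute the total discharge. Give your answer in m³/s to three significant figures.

4.23 m³/s

w_2 = (5.1 − 0.0)/2 = 2.55 m; q_2 = 0.55 × 0.24 × 2.55 = 0.3366 m³/s
w_3 = (6.5 − 1.1)/2 = 2.7 m; q_3 = 0.63 × 0.51 × 2.7 = 0.8675 m³/s
w_4 = (7.5 − 5.1)/2 = 1.2 m; q_4 = 0.80 × 0.65 × 1.2 = 0.6240 m³/s
w_5 = (11.0 − 6.5)/2 = 2.25 m; q_5 = 0.78 × 0.63 × 2.25 = 1.106 m³/s
w_6 = (15.2 − 7.5)/2 = 3.85 m; q_6 = 0.60 × 0.56 × 3.85 = 1.294 m³/s
Stations 1, 7 contribute zero (depth or velocity is 0).
Q = Σ qᵢ = 4.227 m³/s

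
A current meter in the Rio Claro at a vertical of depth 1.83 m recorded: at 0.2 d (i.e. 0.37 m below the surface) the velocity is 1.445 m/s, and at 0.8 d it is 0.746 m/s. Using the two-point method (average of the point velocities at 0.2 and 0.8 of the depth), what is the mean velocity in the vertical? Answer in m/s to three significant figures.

v̄ = (1.445 + 0.746) / 2 = 1.096 m/s

1.10 m/s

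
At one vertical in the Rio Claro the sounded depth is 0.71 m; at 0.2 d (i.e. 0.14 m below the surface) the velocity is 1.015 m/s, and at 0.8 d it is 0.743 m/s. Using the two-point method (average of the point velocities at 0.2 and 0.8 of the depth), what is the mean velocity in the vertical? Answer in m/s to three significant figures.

v̄ = (1.015 + 0.743) / 2 = 0.8790 m/s

0.879 m/s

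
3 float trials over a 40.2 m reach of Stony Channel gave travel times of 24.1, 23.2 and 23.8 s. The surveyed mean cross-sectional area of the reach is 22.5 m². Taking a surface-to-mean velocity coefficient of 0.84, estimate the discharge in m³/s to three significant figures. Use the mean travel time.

t̄ = (24.1 + 23.2 + 23.8) / 3 = 23.7 s
v_surface = L / t̄ = 40.2 / 23.7 = 1.696 m/s
v_mean = 0.84 × 1.696 = 1.425 m/s
Q = A × v_mean = 22.5 × 1.425 = 32.06 m³/s

32.1 m³/s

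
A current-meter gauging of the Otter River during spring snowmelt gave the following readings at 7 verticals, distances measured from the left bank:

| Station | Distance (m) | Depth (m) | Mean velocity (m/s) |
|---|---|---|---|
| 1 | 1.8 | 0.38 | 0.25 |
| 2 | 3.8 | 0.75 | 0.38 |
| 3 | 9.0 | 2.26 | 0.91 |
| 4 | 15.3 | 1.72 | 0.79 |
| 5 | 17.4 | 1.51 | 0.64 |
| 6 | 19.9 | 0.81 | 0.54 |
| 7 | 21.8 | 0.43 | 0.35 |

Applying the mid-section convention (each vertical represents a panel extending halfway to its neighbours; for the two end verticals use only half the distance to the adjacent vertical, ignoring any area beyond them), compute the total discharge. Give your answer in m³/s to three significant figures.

w_1 = (3.8 − 1.8)/2 = 1 m; q_1 = 0.25 × 0.38 × 1 = 0.09500 m³/s
w_2 = (9.0 − 1.8)/2 = 3.6 m; q_2 = 0.38 × 0.75 × 3.6 = 1.026 m³/s
w_3 = (15.3 − 3.8)/2 = 5.75 m; q_3 = 0.91 × 2.26 × 5.75 = 11.83 m³/s
w_4 = (17.4 − 9.0)/2 = 4.2 m; q_4 = 0.79 × 1.72 × 4.2 = 5.707 m³/s
w_5 = (19.9 − 15.3)/2 = 2.3 m; q_5 = 0.64 × 1.51 × 2.3 = 2.223 m³/s
w_6 = (21.8 − 17.4)/2 = 2.2 m; q_6 = 0.54 × 0.81 × 2.2 = 0.9623 m³/s
w_7 = (21.8 − 19.9)/2 = 0.95 m; q_7 = 0.35 × 0.43 × 0.95 = 0.1430 m³/s
Q = Σ qᵢ = 21.98 m³/s

22.0 m³/s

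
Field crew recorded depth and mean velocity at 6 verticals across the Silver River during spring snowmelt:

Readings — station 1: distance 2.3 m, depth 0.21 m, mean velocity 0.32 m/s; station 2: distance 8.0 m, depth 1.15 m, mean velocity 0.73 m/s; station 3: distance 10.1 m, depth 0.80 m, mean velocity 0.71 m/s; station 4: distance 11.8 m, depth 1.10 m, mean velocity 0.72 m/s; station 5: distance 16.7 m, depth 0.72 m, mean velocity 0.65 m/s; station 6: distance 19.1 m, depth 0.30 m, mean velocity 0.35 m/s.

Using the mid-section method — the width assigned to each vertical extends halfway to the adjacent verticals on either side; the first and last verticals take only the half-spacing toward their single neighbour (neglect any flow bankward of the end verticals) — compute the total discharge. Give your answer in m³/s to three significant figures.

w_1 = (8.0 − 2.3)/2 = 2.85 m; q_1 = 0.32 × 0.21 × 2.85 = 0.1915 m³/s
w_2 = (10.1 − 2.3)/2 = 3.9 m; q_2 = 0.73 × 1.15 × 3.9 = 3.274 m³/s
w_3 = (11.8 − 8.0)/2 = 1.9 m; q_3 = 0.71 × 0.80 × 1.9 = 1.079 m³/s
w_4 = (16.7 − 10.1)/2 = 3.3 m; q_4 = 0.72 × 1.10 × 3.3 = 2.614 m³/s
w_5 = (19.1 − 11.8)/2 = 3.65 m; q_5 = 0.65 × 0.72 × 3.65 = 1.708 m³/s
w_6 = (19.1 − 16.7)/2 = 1.2 m; q_6 = 0.35 × 0.30 × 1.2 = 0.1260 m³/s
Q = Σ qᵢ = 8.993 m³/s

8.99 m³/s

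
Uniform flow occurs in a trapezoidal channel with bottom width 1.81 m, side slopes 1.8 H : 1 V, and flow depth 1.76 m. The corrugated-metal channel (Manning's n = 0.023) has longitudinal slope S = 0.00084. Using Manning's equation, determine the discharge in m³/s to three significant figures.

10.8 m³/s

A = (b + z·y)·y = (1.81 + 1.8×1.76)×1.76 = 8.761 m²
P = b + 2y√(1+z²) = 1.81 + 2×1.76×√(1+1.8²) = 9.058 m
R = A/P = 8.761/9.058 = 0.9672 m
Q = (1/n)·A·R^(2/3)·S^(1/2) = (1/0.023) × 8.761 × 0.9672^(2/3) × 0.00084^(1/2) = 10.80 m³/s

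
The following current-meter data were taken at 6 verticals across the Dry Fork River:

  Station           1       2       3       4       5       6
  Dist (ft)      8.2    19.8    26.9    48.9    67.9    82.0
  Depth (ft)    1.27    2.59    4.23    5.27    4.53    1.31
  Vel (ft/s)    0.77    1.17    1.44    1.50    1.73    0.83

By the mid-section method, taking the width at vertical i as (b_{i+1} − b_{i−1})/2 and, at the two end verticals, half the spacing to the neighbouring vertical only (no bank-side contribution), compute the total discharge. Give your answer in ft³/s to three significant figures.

w_1 = (19.8 − 8.2)/2 = 5.8 ft; q_1 = 0.77 × 1.27 × 5.8 = 5.672 ft³/s
w_2 = (26.9 − 8.2)/2 = 9.35 ft; q_2 = 1.17 × 2.59 × 9.35 = 28.33 ft³/s
w_3 = (48.9 − 19.8)/2 = 14.55 ft; q_3 = 1.44 × 4.23 × 14.55 = 88.63 ft³/s
w_4 = (67.9 − 26.9)/2 = 20.5 ft; q_4 = 1.50 × 5.27 × 20.5 = 162.1 ft³/s
w_5 = (82.0 − 48.9)/2 = 16.55 ft; q_5 = 1.73 × 4.53 × 16.55 = 129.7 ft³/s
w_6 = (82.0 − 67.9)/2 = 7.05 ft; q_6 = 0.83 × 1.31 × 7.05 = 7.665 ft³/s
Q = Σ qᵢ = 422.1 ft³/s

422 ft³/s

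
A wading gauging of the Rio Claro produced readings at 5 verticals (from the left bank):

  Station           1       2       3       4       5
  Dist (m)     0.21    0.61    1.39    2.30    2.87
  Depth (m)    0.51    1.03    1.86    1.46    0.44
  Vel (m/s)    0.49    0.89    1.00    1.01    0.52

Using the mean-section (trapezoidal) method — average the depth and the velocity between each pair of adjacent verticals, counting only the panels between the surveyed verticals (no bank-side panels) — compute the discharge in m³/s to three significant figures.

3.21 m³/s

Panel 1-2: Δb = 0.4 m, d̄ = (0.51+1.03)/2 = 0.77, v̄ = (0.49+0.89)/2 = 0.69 → q = 0.4×0.77×0.69 = 0.2125 m³/s
Panel 2-3: Δb = 0.78 m, d̄ = (1.03+1.86)/2 = 1.445, v̄ = (0.89+1.00)/2 = 0.945 → q = 0.78×1.445×0.945 = 1.065 m³/s
Panel 3-4: Δb = 0.91 m, d̄ = (1.86+1.46)/2 = 1.66, v̄ = (1.00+1.01)/2 = 1.005 → q = 0.91×1.66×1.005 = 1.518 m³/s
Panel 4-5: Δb = 0.57 m, d̄ = (1.46+0.44)/2 = 0.95, v̄ = (1.01+0.52)/2 = 0.765 → q = 0.57×0.95×0.765 = 0.4142 m³/s
Q = Σ q = 3.210 m³/s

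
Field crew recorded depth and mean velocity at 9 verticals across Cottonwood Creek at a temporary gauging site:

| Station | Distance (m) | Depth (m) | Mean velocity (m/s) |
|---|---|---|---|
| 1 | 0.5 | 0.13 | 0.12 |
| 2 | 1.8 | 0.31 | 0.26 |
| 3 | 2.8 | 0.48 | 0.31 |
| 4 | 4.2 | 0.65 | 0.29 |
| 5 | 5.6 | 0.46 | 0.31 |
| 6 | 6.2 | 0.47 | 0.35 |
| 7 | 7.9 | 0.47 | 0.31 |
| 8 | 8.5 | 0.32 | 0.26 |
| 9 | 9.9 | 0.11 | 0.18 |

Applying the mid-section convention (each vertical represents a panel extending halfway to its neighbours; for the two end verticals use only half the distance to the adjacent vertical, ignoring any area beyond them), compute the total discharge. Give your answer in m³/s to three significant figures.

w_1 = (1.8 − 0.5)/2 = 0.65 m; q_1 = 0.12 × 0.13 × 0.65 = 0.01014 m³/s
w_2 = (2.8 − 0.5)/2 = 1.15 m; q_2 = 0.26 × 0.31 × 1.15 = 0.09269 m³/s
w_3 = (4.2 − 1.8)/2 = 1.2 m; q_3 = 0.31 × 0.48 × 1.2 = 0.1786 m³/s
w_4 = (5.6 − 2.8)/2 = 1.4 m; q_4 = 0.29 × 0.65 × 1.4 = 0.2639 m³/s
w_5 = (6.2 − 4.2)/2 = 1 m; q_5 = 0.31 × 0.46 × 1 = 0.1426 m³/s
w_6 = (7.9 − 5.6)/2 = 1.15 m; q_6 = 0.35 × 0.47 × 1.15 = 0.1892 m³/s
w_7 = (8.5 − 6.2)/2 = 1.15 m; q_7 = 0.31 × 0.47 × 1.15 = 0.1676 m³/s
w_8 = (9.9 − 7.9)/2 = 1 m; q_8 = 0.26 × 0.32 × 1 = 0.08320 m³/s
w_9 = (9.9 − 8.5)/2 = 0.7 m; q_9 = 0.18 × 0.11 × 0.7 = 0.01386 m³/s
Q = Σ qᵢ = 1.142 m³/s

1.14 m³/s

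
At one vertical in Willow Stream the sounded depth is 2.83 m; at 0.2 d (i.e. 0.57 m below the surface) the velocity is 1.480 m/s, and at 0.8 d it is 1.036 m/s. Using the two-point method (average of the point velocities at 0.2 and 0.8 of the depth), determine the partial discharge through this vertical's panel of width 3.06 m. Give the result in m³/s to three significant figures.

v̄ = (1.480 + 1.036) / 2 = 1.258 m/s
q = v̄ × d × w = 1.258 × 2.83 × 3.06 = 10.89 m³/s

10.9 m³/s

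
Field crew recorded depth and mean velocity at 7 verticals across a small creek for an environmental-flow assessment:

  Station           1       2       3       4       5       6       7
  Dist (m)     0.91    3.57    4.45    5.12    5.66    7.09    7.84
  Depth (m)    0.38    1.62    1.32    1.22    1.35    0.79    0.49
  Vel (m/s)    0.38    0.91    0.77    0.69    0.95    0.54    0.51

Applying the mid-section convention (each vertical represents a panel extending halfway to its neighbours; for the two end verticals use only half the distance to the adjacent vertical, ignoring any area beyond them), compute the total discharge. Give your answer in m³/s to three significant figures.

5.92 m³/s

w_1 = (3.57 − 0.91)/2 = 1.33 m; q_1 = 0.38 × 0.38 × 1.33 = 0.1921 m³/s
w_2 = (4.45 − 0.91)/2 = 1.77 m; q_2 = 0.91 × 1.62 × 1.77 = 2.609 m³/s
w_3 = (5.12 − 3.57)/2 = 0.775 m; q_3 = 0.77 × 1.32 × 0.775 = 0.7877 m³/s
w_4 = (5.66 − 4.45)/2 = 0.605 m; q_4 = 0.69 × 1.22 × 0.605 = 0.5093 m³/s
w_5 = (7.09 − 5.12)/2 = 0.985 m; q_5 = 0.95 × 1.35 × 0.985 = 1.263 m³/s
w_6 = (7.84 − 5.66)/2 = 1.09 m; q_6 = 0.54 × 0.79 × 1.09 = 0.4650 m³/s
w_7 = (7.84 − 7.09)/2 = 0.375 m; q_7 = 0.51 × 0.49 × 0.375 = 0.09371 m³/s
Q = Σ qᵢ = 5.920 m³/s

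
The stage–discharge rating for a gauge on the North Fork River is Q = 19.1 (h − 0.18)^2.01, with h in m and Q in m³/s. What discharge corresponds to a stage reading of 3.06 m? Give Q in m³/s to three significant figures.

160 m³/s

Q = 19.1 × (3.06 − 0.18)^2.01 = 19.1 × 2.88^2.01 = 160.1 m³/s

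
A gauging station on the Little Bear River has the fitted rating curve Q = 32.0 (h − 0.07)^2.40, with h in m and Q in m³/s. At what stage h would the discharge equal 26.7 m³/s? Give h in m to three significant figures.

h − h₀ = (Q/C)^(1/b) = (26.7/32.0)^(1/2.40) = 0.9273 m
h = 0.07 + 0.9273 = 0.9973 m

0.997 m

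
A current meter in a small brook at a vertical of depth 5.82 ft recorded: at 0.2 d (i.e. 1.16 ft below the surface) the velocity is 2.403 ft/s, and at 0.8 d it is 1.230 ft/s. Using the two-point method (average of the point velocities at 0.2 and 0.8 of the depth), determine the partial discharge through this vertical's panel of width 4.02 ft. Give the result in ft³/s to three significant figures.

42.5 ft³/s

v̄ = (2.403 + 1.230) / 2 = 1.817 ft/s
q = v̄ × d × w = 1.817 × 5.82 × 4.02 = 42.50 ft³/s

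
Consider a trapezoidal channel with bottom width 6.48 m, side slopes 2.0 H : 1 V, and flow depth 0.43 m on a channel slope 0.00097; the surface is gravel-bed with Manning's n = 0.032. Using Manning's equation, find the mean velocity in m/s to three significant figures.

0.507 m/s

A = (b + z·y)·y = (6.48 + 2.0×0.43)×0.43 = 3.156 m²
P = b + 2y√(1+z²) = 6.48 + 2×0.43×√(1+2.0²) = 8.403 m
R = A/P = 3.156/8.403 = 0.3756 m
Q = (1/n)·A·R^(2/3)·S^(1/2) = (1/0.032) × 3.156 × 0.3756^(2/3) × 0.00097^(1/2) = 1.599 m³/s
V = Q/A = 1.599/3.156 = 0.5067 m/s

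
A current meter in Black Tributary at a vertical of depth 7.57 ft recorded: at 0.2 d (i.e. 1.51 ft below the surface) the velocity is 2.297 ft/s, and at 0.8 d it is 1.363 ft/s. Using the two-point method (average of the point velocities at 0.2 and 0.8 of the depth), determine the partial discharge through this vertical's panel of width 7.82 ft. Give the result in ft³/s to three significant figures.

v̄ = (2.297 + 1.363) / 2 = 1.830 ft/s
q = v̄ × d × w = 1.830 × 7.57 × 7.82 = 108.3 ft³/s

108 ft³/s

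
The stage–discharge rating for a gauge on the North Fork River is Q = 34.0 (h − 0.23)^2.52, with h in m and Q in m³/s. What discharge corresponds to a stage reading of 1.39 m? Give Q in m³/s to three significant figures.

Q = 34.0 × (1.39 − 0.23)^2.52 = 34.0 × 1.16^2.52 = 49.42 m³/s

49.4 m³/s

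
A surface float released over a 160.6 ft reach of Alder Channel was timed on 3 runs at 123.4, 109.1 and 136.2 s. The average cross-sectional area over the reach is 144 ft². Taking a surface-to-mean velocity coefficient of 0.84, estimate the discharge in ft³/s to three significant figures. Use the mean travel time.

158 ft³/s

t̄ = (123.4 + 109.1 + 136.2) / 3 = 122.9 s
v_surface = L / t̄ = 160.6 / 122.9 = 1.307 ft/s
v_mean = 0.84 × 1.307 = 1.098 ft/s
Q = A × v_mean = 144 × 1.098 = 158.1 ft³/s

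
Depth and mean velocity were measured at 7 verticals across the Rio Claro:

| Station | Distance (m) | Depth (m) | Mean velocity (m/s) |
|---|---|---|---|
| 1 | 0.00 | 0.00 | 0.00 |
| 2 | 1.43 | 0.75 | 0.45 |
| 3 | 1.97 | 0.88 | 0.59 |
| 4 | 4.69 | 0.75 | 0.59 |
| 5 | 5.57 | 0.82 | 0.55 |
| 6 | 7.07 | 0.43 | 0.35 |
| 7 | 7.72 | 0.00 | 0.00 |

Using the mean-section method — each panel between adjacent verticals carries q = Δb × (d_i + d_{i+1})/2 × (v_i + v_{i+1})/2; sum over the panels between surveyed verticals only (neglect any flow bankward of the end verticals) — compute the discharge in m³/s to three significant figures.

Panel 1-2: Δb = 1.43 m, d̄ = (0.00+0.75)/2 = 0.375, v̄ = (0.00+0.45)/2 = 0.225 → q = 1.43×0.375×0.225 = 0.1207 m³/s
Panel 2-3: Δb = 0.54 m, d̄ = (0.75+0.88)/2 = 0.815, v̄ = (0.45+0.59)/2 = 0.52 → q = 0.54×0.815×0.52 = 0.2289 m³/s
Panel 3-4: Δb = 2.72 m, d̄ = (0.88+0.75)/2 = 0.815, v̄ = (0.59+0.59)/2 = 0.59 → q = 2.72×0.815×0.59 = 1.308 m³/s
Panel 4-5: Δb = 0.88 m, d̄ = (0.75+0.82)/2 = 0.785, v̄ = (0.59+0.55)/2 = 0.57 → q = 0.88×0.785×0.57 = 0.3938 m³/s
Panel 5-6: Δb = 1.5 m, d̄ = (0.82+0.43)/2 = 0.625, v̄ = (0.55+0.35)/2 = 0.45 → q = 1.5×0.625×0.45 = 0.4219 m³/s
Panel 6-7: Δb = 0.65 m, d̄ = (0.43+0.00)/2 = 0.215, v̄ = (0.35+0.00)/2 = 0.175 → q = 0.65×0.215×0.175 = 0.02446 m³/s
Q = Σ q = 2.498 m³/s

2.50 m³/s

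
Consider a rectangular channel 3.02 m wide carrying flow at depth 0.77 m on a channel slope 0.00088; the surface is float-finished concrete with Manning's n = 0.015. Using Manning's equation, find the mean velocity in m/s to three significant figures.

A = b·y = 3.02 × 0.77 = 2.325 m²
P = b + 2y = 3.02 + 2×0.77 = 4.560 m
R = A/P = 2.325/4.560 = 0.5100 m
Q = (1/n)·A·R^(2/3)·S^(1/2) = (1/0.015) × 2.325 × 0.5100^(2/3) × 0.00088^(1/2) = 2.935 m³/s
V = Q/A = 2.935/2.325 = 1.262 m/s

1.26 m/s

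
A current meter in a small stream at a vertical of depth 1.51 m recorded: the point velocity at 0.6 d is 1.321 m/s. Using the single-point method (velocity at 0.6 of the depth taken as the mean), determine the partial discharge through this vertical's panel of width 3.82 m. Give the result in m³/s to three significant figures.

v̄ = v₀.₆ = 1.321 m/s
q = v̄ × d × w = 1.321 × 1.51 × 3.82 = 7.620 m³/s

7.62 m³/s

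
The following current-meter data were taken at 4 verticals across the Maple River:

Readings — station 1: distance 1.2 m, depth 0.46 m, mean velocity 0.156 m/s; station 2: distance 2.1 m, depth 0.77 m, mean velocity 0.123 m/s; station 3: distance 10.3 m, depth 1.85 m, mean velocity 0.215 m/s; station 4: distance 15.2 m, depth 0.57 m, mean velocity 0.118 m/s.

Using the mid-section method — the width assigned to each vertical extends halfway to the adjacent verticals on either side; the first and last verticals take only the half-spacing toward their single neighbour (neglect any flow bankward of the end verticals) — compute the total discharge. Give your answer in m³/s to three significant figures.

3.23 m³/s

w_1 = (2.1 − 1.2)/2 = 0.45 m; q_1 = 0.156 × 0.46 × 0.45 = 0.03229 m³/s
w_2 = (10.3 − 1.2)/2 = 4.55 m; q_2 = 0.123 × 0.77 × 4.55 = 0.4309 m³/s
w_3 = (15.2 − 2.1)/2 = 6.55 m; q_3 = 0.215 × 1.85 × 6.55 = 2.605 m³/s
w_4 = (15.2 − 10.3)/2 = 2.45 m; q_4 = 0.118 × 0.57 × 2.45 = 0.1648 m³/s
Q = Σ qᵢ = 3.233 m³/s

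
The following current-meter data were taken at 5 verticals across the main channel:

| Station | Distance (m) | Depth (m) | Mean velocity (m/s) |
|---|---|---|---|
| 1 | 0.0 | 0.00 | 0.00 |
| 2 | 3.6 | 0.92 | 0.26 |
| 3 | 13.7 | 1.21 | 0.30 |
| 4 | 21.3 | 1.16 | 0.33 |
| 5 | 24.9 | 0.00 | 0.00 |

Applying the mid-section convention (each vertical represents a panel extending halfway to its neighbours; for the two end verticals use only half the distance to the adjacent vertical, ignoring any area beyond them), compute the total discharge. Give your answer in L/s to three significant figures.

w_2 = (13.7 − 0.0)/2 = 6.85 m; q_2 = 0.26 × 0.92 × 6.85 = 1.639 m³/s
w_3 = (21.3 − 3.6)/2 = 8.85 m; q_3 = 0.30 × 1.21 × 8.85 = 3.213 m³/s
w_4 = (24.9 − 13.7)/2 = 5.6 m; q_4 = 0.33 × 1.16 × 5.6 = 2.144 m³/s
Stations 1, 5 contribute zero (depth or velocity is 0).
Q = Σ qᵢ = 6.995 m³/s
= 6.995 × 1000 = 6995 L/s

6990 L/s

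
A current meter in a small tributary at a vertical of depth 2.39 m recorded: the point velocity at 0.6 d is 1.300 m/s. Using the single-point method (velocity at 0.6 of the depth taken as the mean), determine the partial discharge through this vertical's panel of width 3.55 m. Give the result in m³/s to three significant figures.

v̄ = v₀.₆ = 1.300 m/s
q = v̄ × d × w = 1.300 × 2.39 × 3.55 = 11.03 m³/s

11.0 m³/s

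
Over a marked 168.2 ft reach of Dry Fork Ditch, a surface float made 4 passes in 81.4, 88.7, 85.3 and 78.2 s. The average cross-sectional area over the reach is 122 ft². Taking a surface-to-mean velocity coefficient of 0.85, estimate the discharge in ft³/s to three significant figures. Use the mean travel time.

209 ft³/s

t̄ = (81.4 + 88.7 + 85.3 + 78.2) / 4 = 83.4 s
v_surface = L / t̄ = 168.2 / 83.4 = 2.017 ft/s
v_mean = 0.85 × 2.017 = 1.714 ft/s
Q = A × v_mean = 122 × 1.714 = 209.1 ft³/s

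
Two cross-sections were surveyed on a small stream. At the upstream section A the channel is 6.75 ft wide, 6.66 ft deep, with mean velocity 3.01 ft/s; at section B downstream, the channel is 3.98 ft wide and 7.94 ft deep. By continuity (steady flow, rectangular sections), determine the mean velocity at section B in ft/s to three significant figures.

4.28 ft/s

Q = A₁V₁ = (6.75×6.66) × 3.01 = 135.3 ft³/s
A₂ = 3.98 × 7.94 = 31.60 ft²
V₂ = Q/A₂ = 135.3/31.60 = 4.282 ft/s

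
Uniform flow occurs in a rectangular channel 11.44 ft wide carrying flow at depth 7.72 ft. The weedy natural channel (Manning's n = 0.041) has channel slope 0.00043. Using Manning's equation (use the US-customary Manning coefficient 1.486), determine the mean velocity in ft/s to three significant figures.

A = b·y = 11.44 × 7.72 = 88.32 ft²
P = b + 2y = 11.44 + 2×7.72 = 26.88 ft
R = A/P = 88.32/26.88 = 3.286 ft
Q = (1.486/n)·A·R^(2/3)·S^(1/2) = (1.486/0.041) × 88.32 × 3.286^(2/3) × 0.00043^(1/2) = 146.7 ft³/s
V = Q/A = 146.7/88.32 = 1.661 ft/s

1.66 ft/s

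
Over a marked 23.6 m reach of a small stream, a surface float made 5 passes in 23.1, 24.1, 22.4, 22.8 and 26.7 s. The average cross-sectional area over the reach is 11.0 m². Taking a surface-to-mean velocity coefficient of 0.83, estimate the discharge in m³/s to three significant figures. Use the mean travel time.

t̄ = (23.1 + 24.1 + 22.4 + 22.8 + 26.7) / 5 = 23.82 s
v_surface = L / t̄ = 23.6 / 23.82 = 0.9908 m/s
v_mean = 0.83 × 0.9908 = 0.8223 m/s
Q = A × v_mean = 11.0 × 0.8223 = 9.046 m³/s

9.05 m³/s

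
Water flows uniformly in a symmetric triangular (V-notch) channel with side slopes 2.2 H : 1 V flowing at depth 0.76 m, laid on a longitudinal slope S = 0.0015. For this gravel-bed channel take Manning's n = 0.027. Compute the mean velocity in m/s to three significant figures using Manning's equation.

A = z·y² = 2.2×0.76² = 1.271 m²
P = 2y√(1+z²) = 2×0.76×√(1+2.2²) = 3.673 m
R = A/P = 1.271/3.673 = 0.3459 m
Q = (1/n)·A·R^(2/3)·S^(1/2) = (1/0.027) × 1.271 × 0.3459^(2/3) × 0.0015^(1/2) = 0.8983 m³/s
V = Q/A = 0.8983/1.271 = 0.7069 m/s

0.707 m/s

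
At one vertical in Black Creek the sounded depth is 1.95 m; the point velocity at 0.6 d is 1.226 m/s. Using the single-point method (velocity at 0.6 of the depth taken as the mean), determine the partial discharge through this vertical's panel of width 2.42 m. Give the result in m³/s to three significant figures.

5.79 m³/s

v̄ = v₀.₆ = 1.226 m/s
q = v̄ × d × w = 1.226 × 1.95 × 2.42 = 5.785 m³/s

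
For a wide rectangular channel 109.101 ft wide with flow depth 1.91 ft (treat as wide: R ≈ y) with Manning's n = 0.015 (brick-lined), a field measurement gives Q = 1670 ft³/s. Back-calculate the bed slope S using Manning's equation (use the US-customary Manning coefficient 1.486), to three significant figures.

A = b·y = 109.101 × 1.91 = 208.4 ft²
Wide channel: R ≈ y = 1.91 ft
S = (Q·n / (1.486·A·R^(2/3)))² = (1670×0.015 / (1.486×208.4×1.539))² = 0.002761

0.00276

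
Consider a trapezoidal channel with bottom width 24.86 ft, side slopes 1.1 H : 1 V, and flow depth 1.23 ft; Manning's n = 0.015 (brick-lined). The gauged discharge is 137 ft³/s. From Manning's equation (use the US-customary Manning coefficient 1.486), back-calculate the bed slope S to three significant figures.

0.00156

A = (b + z·y)·y = (24.86 + 1.1×1.23)×1.23 = 32.24 ft²
P = b + 2y√(1+z²) = 24.86 + 2×1.23×√(1+1.1²) = 28.52 ft
R = A/P = 32.24/28.52 = 1.131 ft
S = (Q·n / (1.486·A·R^(2/3)))² = (137×0.015 / (1.486×32.24×1.085))² = 0.001562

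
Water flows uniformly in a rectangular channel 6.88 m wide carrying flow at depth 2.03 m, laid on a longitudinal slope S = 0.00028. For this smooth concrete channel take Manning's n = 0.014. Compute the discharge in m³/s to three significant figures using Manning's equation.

A = b·y = 6.88 × 2.03 = 13.97 m²
P = b + 2y = 6.88 + 2×2.03 = 10.94 m
R = A/P = 13.97/10.94 = 1.277 m
Q = (1/n)·A·R^(2/3)·S^(1/2) = (1/0.014) × 13.97 × 1.277^(2/3) × 0.00028^(1/2) = 19.64 m³/s

19.6 m³/s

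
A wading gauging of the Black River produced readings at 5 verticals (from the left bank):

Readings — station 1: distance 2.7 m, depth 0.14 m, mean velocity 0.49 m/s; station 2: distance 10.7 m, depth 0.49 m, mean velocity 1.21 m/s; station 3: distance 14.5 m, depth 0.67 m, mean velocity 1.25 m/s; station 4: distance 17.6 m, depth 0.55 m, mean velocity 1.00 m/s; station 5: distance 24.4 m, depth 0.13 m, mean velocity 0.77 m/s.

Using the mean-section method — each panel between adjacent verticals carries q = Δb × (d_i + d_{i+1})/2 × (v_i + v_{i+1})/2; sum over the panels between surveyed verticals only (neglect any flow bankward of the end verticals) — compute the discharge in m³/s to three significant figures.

Panel 1-2: Δb = 8 m, d̄ = (0.14+0.49)/2 = 0.315, v̄ = (0.49+1.21)/2 = 0.85 → q = 8×0.315×0.85 = 2.142 m³/s
Panel 2-3: Δb = 3.8 m, d̄ = (0.49+0.67)/2 = 0.58, v̄ = (1.21+1.25)/2 = 1.23 → q = 3.8×0.58×1.23 = 2.711 m³/s
Panel 3-4: Δb = 3.1 m, d̄ = (0.67+0.55)/2 = 0.61, v̄ = (1.25+1.00)/2 = 1.125 → q = 3.1×0.61×1.125 = 2.127 m³/s
Panel 4-5: Δb = 6.8 m, d̄ = (0.55+0.13)/2 = 0.34, v̄ = (1.00+0.77)/2 = 0.885 → q = 6.8×0.34×0.885 = 2.046 m³/s
Q = Σ q = 9.026 m³/s

9.03 m³/s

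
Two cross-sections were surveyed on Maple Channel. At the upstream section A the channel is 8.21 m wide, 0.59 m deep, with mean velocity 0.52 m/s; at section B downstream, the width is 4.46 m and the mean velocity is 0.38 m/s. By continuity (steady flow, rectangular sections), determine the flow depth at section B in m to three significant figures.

1.49 m

Q = A₁V₁ = (8.21×0.59) × 0.52 = 2.519 m³/s
d₂ = Q/(b₂ V₂) = 2.519/(4.46×0.38) = 1.486 m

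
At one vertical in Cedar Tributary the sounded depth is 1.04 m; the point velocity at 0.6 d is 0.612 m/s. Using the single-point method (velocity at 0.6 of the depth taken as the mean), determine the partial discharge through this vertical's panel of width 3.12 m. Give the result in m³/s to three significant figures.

1.99 m³/s

v̄ = v₀.₆ = 0.612 m/s
q = v̄ × d × w = 0.6120 × 1.04 × 3.12 = 1.986 m³/s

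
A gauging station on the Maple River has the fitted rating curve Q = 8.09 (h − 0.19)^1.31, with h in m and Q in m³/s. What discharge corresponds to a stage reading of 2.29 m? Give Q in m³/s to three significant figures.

21.4 m³/s

Q = 8.09 × (2.29 − 0.19)^1.31 = 8.09 × 2.1^1.31 = 21.38 m³/s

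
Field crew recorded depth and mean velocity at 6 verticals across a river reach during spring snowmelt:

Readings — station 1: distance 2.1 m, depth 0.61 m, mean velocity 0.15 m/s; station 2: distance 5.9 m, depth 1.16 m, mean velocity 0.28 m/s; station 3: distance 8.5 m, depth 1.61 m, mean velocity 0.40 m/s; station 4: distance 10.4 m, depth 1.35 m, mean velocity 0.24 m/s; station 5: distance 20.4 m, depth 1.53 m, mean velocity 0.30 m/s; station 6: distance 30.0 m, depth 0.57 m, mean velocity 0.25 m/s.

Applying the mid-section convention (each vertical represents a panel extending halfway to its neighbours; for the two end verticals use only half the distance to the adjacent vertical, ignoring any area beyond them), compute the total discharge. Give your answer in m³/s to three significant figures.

w_1 = (5.9 − 2.1)/2 = 1.9 m; q_1 = 0.15 × 0.61 × 1.9 = 0.1739 m³/s
w_2 = (8.5 − 2.1)/2 = 3.2 m; q_2 = 0.28 × 1.16 × 3.2 = 1.039 m³/s
w_3 = (10.4 − 5.9)/2 = 2.25 m; q_3 = 0.40 × 1.61 × 2.25 = 1.449 m³/s
w_4 = (20.4 − 8.5)/2 = 5.95 m; q_4 = 0.24 × 1.35 × 5.95 = 1.928 m³/s
w_5 = (30.0 − 10.4)/2 = 9.8 m; q_5 = 0.30 × 1.53 × 9.8 = 4.498 m³/s
w_6 = (30.0 − 20.4)/2 = 4.8 m; q_6 = 0.25 × 0.57 × 4.8 = 0.6840 m³/s
Q = Σ qᵢ = 9.772 m³/s

9.77 m³/s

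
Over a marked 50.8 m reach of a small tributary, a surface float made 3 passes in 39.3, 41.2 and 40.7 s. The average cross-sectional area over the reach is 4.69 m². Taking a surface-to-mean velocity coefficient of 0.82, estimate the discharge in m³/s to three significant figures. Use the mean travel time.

t̄ = (39.3 + 41.2 + 40.7) / 3 = 40.4 s
v_surface = L / t̄ = 50.8 / 40.4 = 1.257 m/s
v_mean = 0.82 × 1.257 = 1.031 m/s
Q = A × v_mean = 4.69 × 1.031 = 4.836 m³/s

4.84 m³/s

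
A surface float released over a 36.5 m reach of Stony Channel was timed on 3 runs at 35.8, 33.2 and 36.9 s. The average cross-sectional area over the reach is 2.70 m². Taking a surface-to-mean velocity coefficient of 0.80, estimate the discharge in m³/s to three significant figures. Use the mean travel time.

2.23 m³/s

t̄ = (35.8 + 33.2 + 36.9) / 3 = 35.3 s
v_surface = L / t̄ = 36.5 / 35.3 = 1.034 m/s
v_mean = 0.80 × 1.034 = 0.8272 m/s
Q = A × v_mean = 2.70 × 0.8272 = 2.233 m³/s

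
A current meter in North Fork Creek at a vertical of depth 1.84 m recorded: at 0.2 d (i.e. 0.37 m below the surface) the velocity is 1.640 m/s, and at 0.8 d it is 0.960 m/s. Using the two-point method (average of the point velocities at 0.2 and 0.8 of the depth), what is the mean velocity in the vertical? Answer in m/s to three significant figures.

v̄ = (1.640 + 0.960) / 2 = 1.300 m/s

1.30 m/s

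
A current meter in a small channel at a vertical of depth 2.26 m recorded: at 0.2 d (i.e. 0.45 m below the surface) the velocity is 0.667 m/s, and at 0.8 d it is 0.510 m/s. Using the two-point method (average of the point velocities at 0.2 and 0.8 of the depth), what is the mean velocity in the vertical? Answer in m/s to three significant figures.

0.589 m/s

v̄ = (0.667 + 0.510) / 2 = 0.5885 m/s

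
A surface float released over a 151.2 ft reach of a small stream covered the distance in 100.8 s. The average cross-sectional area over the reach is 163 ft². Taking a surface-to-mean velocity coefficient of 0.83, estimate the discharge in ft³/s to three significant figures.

203 ft³/s

v_surface = L / t̄ = 151.2 / 100.8 = 1.500 ft/s
v_mean = 0.83 × 1.500 = 1.245 ft/s
Q = A × v_mean = 163 × 1.245 = 202.9 ft³/s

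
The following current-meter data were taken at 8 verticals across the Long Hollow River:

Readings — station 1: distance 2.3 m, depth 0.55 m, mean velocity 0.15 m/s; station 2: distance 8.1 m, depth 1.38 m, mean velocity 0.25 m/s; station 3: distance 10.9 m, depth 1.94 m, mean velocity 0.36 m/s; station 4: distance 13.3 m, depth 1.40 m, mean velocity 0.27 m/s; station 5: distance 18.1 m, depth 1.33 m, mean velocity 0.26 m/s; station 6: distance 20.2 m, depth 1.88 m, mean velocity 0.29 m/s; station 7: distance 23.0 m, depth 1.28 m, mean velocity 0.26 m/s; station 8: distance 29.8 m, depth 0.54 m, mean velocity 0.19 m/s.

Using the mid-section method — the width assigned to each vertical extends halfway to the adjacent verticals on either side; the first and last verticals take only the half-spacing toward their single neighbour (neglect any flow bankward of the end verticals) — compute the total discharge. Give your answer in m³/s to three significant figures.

9.37 m³/s

w_1 = (8.1 − 2.3)/2 = 2.9 m; q_1 = 0.15 × 0.55 × 2.9 = 0.2393 m³/s
w_2 = (10.9 − 2.3)/2 = 4.3 m; q_2 = 0.25 × 1.38 × 4.3 = 1.484 m³/s
w_3 = (13.3 − 8.1)/2 = 2.6 m; q_3 = 0.36 × 1.94 × 2.6 = 1.816 m³/s
w_4 = (18.1 − 10.9)/2 = 3.6 m; q_4 = 0.27 × 1.40 × 3.6 = 1.361 m³/s
w_5 = (20.2 − 13.3)/2 = 3.45 m; q_5 = 0.26 × 1.33 × 3.45 = 1.193 m³/s
w_6 = (23.0 − 18.1)/2 = 2.45 m; q_6 = 0.29 × 1.88 × 2.45 = 1.336 m³/s
w_7 = (29.8 − 20.2)/2 = 4.8 m; q_7 = 0.26 × 1.28 × 4.8 = 1.597 m³/s
w_8 = (29.8 − 23.0)/2 = 3.4 m; q_8 = 0.19 × 0.54 × 3.4 = 0.3488 m³/s
Q = Σ qᵢ = 9.374 m³/s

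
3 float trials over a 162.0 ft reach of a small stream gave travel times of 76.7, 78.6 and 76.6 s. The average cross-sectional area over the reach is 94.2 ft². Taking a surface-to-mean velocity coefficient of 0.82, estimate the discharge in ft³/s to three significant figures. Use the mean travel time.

162 ft³/s

t̄ = (76.7 + 78.6 + 76.6) / 3 = 77.3 s
v_surface = L / t̄ = 162.0 / 77.3 = 2.096 ft/s
v_mean = 0.82 × 2.096 = 1.718 ft/s
Q = A × v_mean = 94.2 × 1.718 = 161.9 ft³/s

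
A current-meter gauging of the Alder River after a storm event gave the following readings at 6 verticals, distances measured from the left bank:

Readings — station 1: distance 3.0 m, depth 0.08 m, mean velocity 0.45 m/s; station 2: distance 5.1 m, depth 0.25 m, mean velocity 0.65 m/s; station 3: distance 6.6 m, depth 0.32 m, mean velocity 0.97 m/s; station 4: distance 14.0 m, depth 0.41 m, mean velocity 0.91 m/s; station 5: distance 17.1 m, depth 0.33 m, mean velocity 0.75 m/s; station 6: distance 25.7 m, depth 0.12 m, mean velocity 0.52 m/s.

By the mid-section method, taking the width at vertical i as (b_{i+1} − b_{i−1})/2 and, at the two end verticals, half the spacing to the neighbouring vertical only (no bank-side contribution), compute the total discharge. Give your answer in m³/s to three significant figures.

w_1 = (5.1 − 3.0)/2 = 1.05 m; q_1 = 0.45 × 0.08 × 1.05 = 0.03780 m³/s
w_2 = (6.6 − 3.0)/2 = 1.8 m; q_2 = 0.65 × 0.25 × 1.8 = 0.2925 m³/s
w_3 = (14.0 − 5.1)/2 = 4.45 m; q_3 = 0.97 × 0.32 × 4.45 = 1.381 m³/s
w_4 = (17.1 − 6.6)/2 = 5.25 m; q_4 = 0.91 × 0.41 × 5.25 = 1.959 m³/s
w_5 = (25.7 − 14.0)/2 = 5.85 m; q_5 = 0.75 × 0.33 × 5.85 = 1.448 m³/s
w_6 = (25.7 − 17.1)/2 = 4.3 m; q_6 = 0.52 × 0.12 × 4.3 = 0.2683 m³/s
Q = Σ qᵢ = 5.387 m³/s

5.39 m³/s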